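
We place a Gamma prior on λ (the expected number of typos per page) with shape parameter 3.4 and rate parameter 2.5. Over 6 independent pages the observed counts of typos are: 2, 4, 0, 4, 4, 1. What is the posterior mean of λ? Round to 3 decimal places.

Posterior mean ≈ 2.165

The Poisson likelihood adds the total count to the shape and the number of exposure periods to the rate. Here ∑xᵢ = 15 and n = 6, so shape 3.4→18.4 and rate 2.5→8.5.
Posterior mean = shape/rate = 18.4/8.5 = 2.165.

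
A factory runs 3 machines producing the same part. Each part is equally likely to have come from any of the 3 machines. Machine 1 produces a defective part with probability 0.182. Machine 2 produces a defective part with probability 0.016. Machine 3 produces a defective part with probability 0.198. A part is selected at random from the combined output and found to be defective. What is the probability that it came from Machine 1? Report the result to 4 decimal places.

Posterior probability ≈ 0.4596

P(defective|M1) = 0.182; P(defective|M2) = 0.016; P(defective|M3) = 0.198.
Prior × likelihood for each source: 0.333333·0.182=0.06067, 0.333333·0.016=0.005333, 0.333333·0.198=0.06600. Summing gives P(defective) = 0.13200.
P(Machine 1 | defective) = 0.06067 / 0.13200 = 0.4596.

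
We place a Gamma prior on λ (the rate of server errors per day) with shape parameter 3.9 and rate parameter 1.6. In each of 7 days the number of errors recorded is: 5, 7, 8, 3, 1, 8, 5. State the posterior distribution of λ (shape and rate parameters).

Total count ∑xᵢ = 37 over n = 7 days.
Gamma is conjugate to the Poisson likelihood: posterior is Gamma(shape = 3.9+37 = 40.9, rate = 1.6+7 = 8.6).

Posterior: Gamma(shape=40.9, rate=8.6)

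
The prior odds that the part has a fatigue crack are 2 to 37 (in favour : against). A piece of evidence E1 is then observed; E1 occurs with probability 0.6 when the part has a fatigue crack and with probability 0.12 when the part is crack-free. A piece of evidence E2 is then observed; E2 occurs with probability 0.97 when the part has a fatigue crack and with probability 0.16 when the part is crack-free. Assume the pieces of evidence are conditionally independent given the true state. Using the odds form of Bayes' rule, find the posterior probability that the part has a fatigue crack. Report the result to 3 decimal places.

Posterior probability ≈ 0.621

Prior odds = 2/37 = 0.054054. In log-odds, ln(0.054054) = -2.9178.
Add log likelihood ratios: ln(5.0000) + ln(6.0625) = 3.4116.
Posterior log-odds = 0.49379, so posterior odds = exp(0.49379) = 1.6385. Converting, P(H|E) = 1.6385/2.6385 = 0.621.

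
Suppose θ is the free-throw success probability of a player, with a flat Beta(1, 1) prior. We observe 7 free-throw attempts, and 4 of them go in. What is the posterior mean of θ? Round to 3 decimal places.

The binomial likelihood is conjugate to the Beta prior: with 4 successes and 3 failures, the posterior is Beta(1+4, 1+3) = Beta(5, 4).
E[θ | data] = 5/(5+4) = 0.556.

Posterior mean ≈ 0.556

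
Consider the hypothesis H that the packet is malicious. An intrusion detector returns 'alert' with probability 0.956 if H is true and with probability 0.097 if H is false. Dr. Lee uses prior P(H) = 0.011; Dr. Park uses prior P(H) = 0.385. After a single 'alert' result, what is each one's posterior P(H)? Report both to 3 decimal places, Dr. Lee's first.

Dr. Lee: 0.099; Dr. Park: 0.861

P('+'|H) = 0.956, P('+'|¬H) = 0.097.
Dr. Lee: numerator 0.956·0.011 = 0.010516; evidence = 0.010516+0.097·0.989 = 0.10645; posterior = 0.099.
Dr. Park: numerator 0.956·0.385 = 0.36806; evidence = 0.36806+0.097·0.615 = 0.42772; posterior = 0.861.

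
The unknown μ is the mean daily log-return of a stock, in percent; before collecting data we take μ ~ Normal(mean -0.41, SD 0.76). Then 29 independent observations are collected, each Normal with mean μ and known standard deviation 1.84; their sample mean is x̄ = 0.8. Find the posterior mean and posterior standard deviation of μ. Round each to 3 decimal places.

Prior precision 1/τ₀² = 1/0.76² = 1.73130; data precision n/σ² = 29/1.84² = 8.56569.
Posterior precision = 1.73130 + 8.56569 = 10.2970, giving posterior SD = 1/√10.2970 = 0.312.
Posterior mean = (1.73130·-0.41 + 8.56569·0.8) / 10.2970 = 0.597.

Posterior mean ≈ 0.597; posterior SD ≈ 0.312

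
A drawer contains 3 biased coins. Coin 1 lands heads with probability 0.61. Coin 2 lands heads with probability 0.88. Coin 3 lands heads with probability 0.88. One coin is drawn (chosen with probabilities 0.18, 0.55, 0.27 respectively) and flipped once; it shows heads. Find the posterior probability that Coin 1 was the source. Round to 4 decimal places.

Posterior probability ≈ 0.1321

P(heads|C1) = 0.61; P(heads|C2) = 0.88; P(heads|C3) = 0.88.
Prior × likelihood for each source: 0.18·0.61=0.1098, 0.55·0.88=0.4840, 0.27·0.88=0.2376. Summing gives P(heads) = 0.83140.
P(Coin 1 | heads) = 0.1098 / 0.83140 = 0.1321.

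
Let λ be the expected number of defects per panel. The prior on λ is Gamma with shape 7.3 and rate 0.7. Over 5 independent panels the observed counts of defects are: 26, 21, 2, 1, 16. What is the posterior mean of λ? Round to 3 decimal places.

The Poisson likelihood adds the total count to the shape and the number of exposure periods to the rate. Here ∑xᵢ = 66 and n = 5, so shape 7.3→73.3 and rate 0.7→5.7.
Posterior mean = shape/rate = 73.3/5.7 = 12.860.

Posterior mean ≈ 12.860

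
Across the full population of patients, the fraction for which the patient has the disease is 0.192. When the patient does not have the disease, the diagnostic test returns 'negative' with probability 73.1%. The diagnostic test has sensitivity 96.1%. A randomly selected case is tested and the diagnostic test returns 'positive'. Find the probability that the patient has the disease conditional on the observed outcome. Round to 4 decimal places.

Let H be the event that the patient has the disease. P(H) = 0.192, so P(¬H) = 0.808. With E the 'positive' result, P(E|H) = 0.961 and P(E|¬H) = 0.269.
P(E) = 0.961·0.192 + 0.269·0.808 = 0.18451 + 0.21735 = 0.40186.
By Bayes' theorem, P(H|E) = 0.18451 / 0.40186 = 0.4591.

P(H | E) ≈ 0.4591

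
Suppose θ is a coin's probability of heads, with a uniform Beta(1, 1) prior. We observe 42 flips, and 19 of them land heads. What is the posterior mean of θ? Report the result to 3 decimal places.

Posterior mean ≈ 0.455

Observing 19 successes and 23 failures updates Beta(1, 1) by adding the success and failure counts to the two shape parameters: α = 1+19 = 20, β = 1+23 = 24.
Posterior mean = α/(α+β) = 20/44 = 0.455.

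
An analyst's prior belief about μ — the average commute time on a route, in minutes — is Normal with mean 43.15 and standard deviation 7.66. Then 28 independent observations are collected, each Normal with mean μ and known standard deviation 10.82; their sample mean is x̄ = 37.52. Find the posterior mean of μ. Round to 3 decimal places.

Posterior mean ≈ 37.895

Prior precision 1/τ₀² = 1/7.66² = 0.0170429; data precision n/σ² = 28/10.82² = 0.239168.
Posterior precision = 0.0170429 + 0.239168 = 0.256211.
Posterior mean = (0.0170429·43.15 + 0.239168·37.52) / 0.256211 = 37.895.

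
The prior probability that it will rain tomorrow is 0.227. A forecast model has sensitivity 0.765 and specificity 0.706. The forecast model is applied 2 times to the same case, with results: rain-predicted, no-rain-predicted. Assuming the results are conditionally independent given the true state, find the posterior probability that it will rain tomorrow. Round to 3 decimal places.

With H the event that it will rain tomorrow, the joint likelihood of the observed sequence is P(data|H) = 0.765·0.235 = 0.17977 and P(data|¬H) = 0.294·0.706 = 0.20756.
Bayes: P(H|data) = 0.227·0.17977 / (0.227·0.17977 + 0.773·0.20756) = 0.040809/0.20126 = 0.2028.

Posterior P(H) ≈ 0.203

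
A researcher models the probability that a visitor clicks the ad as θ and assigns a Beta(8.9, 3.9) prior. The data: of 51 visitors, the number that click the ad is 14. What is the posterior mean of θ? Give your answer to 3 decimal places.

Posterior mean ≈ 0.359

Observing 14 successes and 37 failures updates Beta(8.9, 3.9) by adding the success and failure counts to the two shape parameters: α = 8.9+14 = 22.9, β = 3.9+37 = 40.9.
Posterior mean = α/(α+β) = 22.9/63.8 = 0.359.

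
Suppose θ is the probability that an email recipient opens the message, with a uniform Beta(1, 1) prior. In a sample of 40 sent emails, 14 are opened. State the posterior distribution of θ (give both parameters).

Posterior: Beta(15, 27)

Observing 14 successes and 26 failures updates Beta(1, 1) by adding the success and failure counts to the two shape parameters: α = 1+14 = 15, β = 1+26 = 27.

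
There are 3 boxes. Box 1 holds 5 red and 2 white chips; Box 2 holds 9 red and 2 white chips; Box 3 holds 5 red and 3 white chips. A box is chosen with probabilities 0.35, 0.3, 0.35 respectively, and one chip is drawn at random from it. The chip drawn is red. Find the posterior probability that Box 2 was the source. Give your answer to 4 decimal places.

Posterior probability ≈ 0.3437

P(red|Box 1) = 0.7143; P(red|Box 2) = 0.8182; P(red|Box 3) = 0.625.
Prior × likelihood for each source: 0.35·0.7143=0.2500, 0.3·0.8182=0.2455, 0.35·0.625=0.2188. Summing gives P(red) = 0.71420.
P(Box 2 | red) = 0.2455 / 0.71420 = 0.3437.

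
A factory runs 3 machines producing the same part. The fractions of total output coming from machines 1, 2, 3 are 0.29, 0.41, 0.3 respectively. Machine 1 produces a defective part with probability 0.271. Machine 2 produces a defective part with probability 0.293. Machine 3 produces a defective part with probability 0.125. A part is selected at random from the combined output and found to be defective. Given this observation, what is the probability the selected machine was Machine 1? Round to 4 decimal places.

Tabulate prior·likelihood by source: [1] prior 0.29, lik 0.271, product 0.07859; [2] prior 0.41, lik 0.293, product 0.1201; [3] prior 0.3, lik 0.125, product 0.03750.
Normalizing constant = 0.23622; the posterior for Machine 1 is its product over the sum, 0.07859/0.23622 = 0.3327.

Posterior probability ≈ 0.3327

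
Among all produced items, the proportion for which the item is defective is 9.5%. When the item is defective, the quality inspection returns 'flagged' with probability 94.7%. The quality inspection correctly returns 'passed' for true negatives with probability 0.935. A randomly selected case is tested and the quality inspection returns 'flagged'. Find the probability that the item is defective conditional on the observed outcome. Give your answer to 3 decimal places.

P(H | E) ≈ 0.605

Write H for 'the item is defective'. Prior odds H:¬H = 0.095/0.905 = 0.10497. For the 'flagged' outcome, the likelihood ratio is 0.947/0.065 = 14.569.
Posterior odds = 0.10497 × 14.569 = 1.5294, so P(H|E) = 1.5294/(1+1.5294) = 0.605.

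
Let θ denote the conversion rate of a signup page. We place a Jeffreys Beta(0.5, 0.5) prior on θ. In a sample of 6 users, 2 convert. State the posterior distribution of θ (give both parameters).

Posterior: Beta(2.5, 4.5)

The binomial likelihood is conjugate to the Beta prior: with 2 successes and 4 failures, the posterior is Beta(0.5+2, 0.5+4) = Beta(2.5, 4.5).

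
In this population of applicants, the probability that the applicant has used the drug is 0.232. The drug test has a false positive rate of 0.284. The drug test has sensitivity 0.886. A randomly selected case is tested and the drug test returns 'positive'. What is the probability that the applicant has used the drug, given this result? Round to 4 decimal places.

P(H | E) ≈ 0.4852

Let H be the event that the applicant has used the drug. P(H) = 0.232, so P(¬H) = 0.768. With E the 'positive' result, P(E|H) = 0.886 and P(E|¬H) = 0.284.
P(E) = 0.886·0.232 + 0.284·0.768 = 0.20555 + 0.21811 = 0.42366.
By Bayes' theorem, P(H|E) = 0.20555 / 0.42366 = 0.4852.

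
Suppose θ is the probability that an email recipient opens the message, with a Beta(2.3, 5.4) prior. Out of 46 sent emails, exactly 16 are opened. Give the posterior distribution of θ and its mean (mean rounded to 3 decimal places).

Posterior: Beta(18.3, 35.4); mean ≈ 0.341

The binomial likelihood is conjugate to the Beta prior: with 16 successes and 30 failures, the posterior is Beta(2.3+16, 5.4+30) = Beta(18.3, 35.4).
E[θ | data] = 18.3/(18.3+35.4) = 0.341.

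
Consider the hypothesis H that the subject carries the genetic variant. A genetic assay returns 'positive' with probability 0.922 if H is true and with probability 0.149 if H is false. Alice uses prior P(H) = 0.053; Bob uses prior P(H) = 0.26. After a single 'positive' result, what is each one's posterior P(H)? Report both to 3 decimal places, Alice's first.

The likelihood ratio for a 'positive' result is 0.922/0.149 = 6.1879.
Alice: prior odds 0.053/0.947 = 0.055966; posterior odds 0.34631; posterior probability 0.257.
Bob: prior odds 0.26/0.74 = 0.35135; posterior odds 2.1741; posterior probability 0.685.

Alice: 0.257; Bob: 0.685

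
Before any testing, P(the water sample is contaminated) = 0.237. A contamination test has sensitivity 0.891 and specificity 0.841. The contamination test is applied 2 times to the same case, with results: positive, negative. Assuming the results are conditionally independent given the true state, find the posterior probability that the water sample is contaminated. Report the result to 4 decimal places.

Posterior P(H) ≈ 0.1841

Let H be the event that the water sample is contaminated; start with P(H) = 0.237. P('positive'|H) = 0.891, P('positive'|¬H) = 0.159.
Update on result 1 ('positive'): P(H) ← 0.891·0.2370 / (0.891·0.2370 + 0.159·0.7630) = 0.21117/0.33248 = 0.6351.
Update on result 2 ('negative'): P(H) ← 0.109·0.6351 / (0.109·0.6351 + 0.841·0.3649) = 0.069228/0.37609 = 0.1841.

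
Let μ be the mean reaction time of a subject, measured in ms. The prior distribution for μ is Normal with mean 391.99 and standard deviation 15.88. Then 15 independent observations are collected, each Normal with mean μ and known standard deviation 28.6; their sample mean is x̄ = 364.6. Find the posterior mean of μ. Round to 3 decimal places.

Posterior mean ≈ 369.470

With known σ, the Normal prior is conjugate. Weight on the data is w = (n/σ²)/(n/σ² + 1/τ₀²) = 0.0183383/(0.0183383+0.00396551) = 0.82220.
Posterior mean = w·x̄ + (1−w)·μ₀ = 0.82220·364.6 + 0.17780·391.99 = 369.470.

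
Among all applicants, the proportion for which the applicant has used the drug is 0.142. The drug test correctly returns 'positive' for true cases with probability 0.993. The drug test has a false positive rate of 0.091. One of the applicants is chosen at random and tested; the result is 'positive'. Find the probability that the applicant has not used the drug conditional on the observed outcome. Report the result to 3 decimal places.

Write H for 'the applicant has used the drug'. Prior odds H:¬H = 0.142/0.858 = 0.16550. For the 'positive' outcome, the likelihood ratio is 0.993/0.091 = 10.912.
Posterior odds = 0.16550 × 10.912 = 1.8060, so P(H|E) = 1.8060/(1+1.8060) = 0.644. Then P(¬H|E) = 1 − 0.644 = 0.356.

P(¬H | E) ≈ 0.356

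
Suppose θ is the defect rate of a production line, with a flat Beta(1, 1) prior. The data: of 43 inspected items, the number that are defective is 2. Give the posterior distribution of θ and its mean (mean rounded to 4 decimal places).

Observing 2 successes and 41 failures updates Beta(1, 1) by adding the success and failure counts to the two shape parameters: α = 1+2 = 3, β = 1+41 = 42.
E[θ | data] = 3/(3+42) = 0.0667.

Posterior: Beta(3, 42); mean ≈ 0.0667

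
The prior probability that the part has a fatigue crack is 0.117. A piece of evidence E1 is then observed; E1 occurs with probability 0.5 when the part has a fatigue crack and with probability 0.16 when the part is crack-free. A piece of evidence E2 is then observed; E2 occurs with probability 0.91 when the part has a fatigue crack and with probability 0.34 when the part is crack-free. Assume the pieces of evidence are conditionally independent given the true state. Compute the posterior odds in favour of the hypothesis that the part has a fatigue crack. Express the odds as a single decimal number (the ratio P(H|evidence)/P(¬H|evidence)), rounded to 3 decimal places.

Prior odds = 0.117/(1−0.117) = 0.13250. In log-odds, ln(0.13250) = -2.0212.
Add log likelihood ratios: ln(3.1250) + ln(2.6765) = 2.1239.
Posterior log-odds = 0.10278, so posterior odds = exp(0.10278) = 1.1082.

Posterior odds ≈ 1.108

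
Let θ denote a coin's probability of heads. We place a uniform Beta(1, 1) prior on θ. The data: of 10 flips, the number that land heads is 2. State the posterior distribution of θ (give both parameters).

The binomial likelihood is conjugate to the Beta prior: with 2 successes and 8 failures, the posterior is Beta(1+2, 1+8) = Beta(3, 9).

Posterior: Beta(3, 9)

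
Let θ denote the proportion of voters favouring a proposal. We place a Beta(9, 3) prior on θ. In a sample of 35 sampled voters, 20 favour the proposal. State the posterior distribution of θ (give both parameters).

Posterior: Beta(29, 18)

Observing 20 successes and 15 failures updates Beta(9, 3) by adding the success and failure counts to the two shape parameters: α = 9+20 = 29, β = 3+15 = 18.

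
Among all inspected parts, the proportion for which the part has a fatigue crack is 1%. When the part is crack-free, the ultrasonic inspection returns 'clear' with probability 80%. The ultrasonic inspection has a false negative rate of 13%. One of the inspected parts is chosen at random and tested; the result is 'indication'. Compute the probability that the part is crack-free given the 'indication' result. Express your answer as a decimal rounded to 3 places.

Write H for 'the part has a fatigue crack'. Prior odds H:¬H = 0.01/0.99 = 0.010101. For the 'indication' outcome, the likelihood ratio is 0.87/0.2 = 4.3500.
Posterior odds = 0.010101 × 4.3500 = 0.043939, so P(H|E) = 0.043939/(1+0.043939) = 0.042. Then P(¬H|E) = 1 − 0.042 = 0.958.

P(¬H | E) ≈ 0.958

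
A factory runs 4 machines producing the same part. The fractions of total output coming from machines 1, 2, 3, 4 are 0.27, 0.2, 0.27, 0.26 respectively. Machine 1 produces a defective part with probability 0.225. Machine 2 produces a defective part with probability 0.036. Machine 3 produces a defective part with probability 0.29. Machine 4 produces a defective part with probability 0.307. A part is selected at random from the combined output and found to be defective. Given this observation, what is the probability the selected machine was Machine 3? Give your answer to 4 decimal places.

Posterior probability ≈ 0.3464

Tabulate prior·likelihood by source: [1] prior 0.27, lik 0.225, product 0.06075; [2] prior 0.2, lik 0.036, product 0.007200; [3] prior 0.27, lik 0.29, product 0.07830; [4] prior 0.26, lik 0.307, product 0.07982.
Normalizing constant = 0.22607; the posterior for Machine 3 is its product over the sum, 0.07830/0.22607 = 0.3464.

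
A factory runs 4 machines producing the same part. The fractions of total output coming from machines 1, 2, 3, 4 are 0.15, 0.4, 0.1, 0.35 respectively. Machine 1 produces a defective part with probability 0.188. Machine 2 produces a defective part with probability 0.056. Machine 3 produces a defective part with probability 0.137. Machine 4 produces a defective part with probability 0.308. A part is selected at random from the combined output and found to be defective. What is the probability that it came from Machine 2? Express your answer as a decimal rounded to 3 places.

Posterior probability ≈ 0.130

P(defective|M1) = 0.188; P(defective|M2) = 0.056; P(defective|M3) = 0.137; P(defective|M4) = 0.308.
Prior × likelihood for each source: 0.15·0.188=0.02820, 0.4·0.056=0.02240, 0.1·0.137=0.01370, 0.35·0.308=0.1078. Summing gives P(defective) = 0.17210.
P(Machine 2 | defective) = 0.02240 / 0.17210 = 0.130.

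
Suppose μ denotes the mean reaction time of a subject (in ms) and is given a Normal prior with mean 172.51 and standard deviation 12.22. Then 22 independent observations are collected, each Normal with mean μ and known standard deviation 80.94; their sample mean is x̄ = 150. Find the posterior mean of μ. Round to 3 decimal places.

Posterior mean ≈ 164.992

Prior precision 1/τ₀² = 1/12.22² = 0.00669665; data precision n/σ² = 22/80.94² = 0.00335812.
Posterior precision = 0.00669665 + 0.00335812 = 0.0100548.
Posterior mean = (0.00669665·172.51 + 0.00335812·150) / 0.0100548 = 164.992.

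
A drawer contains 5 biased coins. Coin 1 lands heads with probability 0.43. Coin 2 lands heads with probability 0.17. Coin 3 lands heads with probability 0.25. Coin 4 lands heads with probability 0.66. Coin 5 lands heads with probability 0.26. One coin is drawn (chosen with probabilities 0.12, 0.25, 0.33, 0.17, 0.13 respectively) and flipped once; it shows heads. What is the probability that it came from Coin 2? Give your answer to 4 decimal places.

Posterior probability ≈ 0.1317

Tabulate prior·likelihood by source: [1] prior 0.12, lik 0.43, product 0.05160; [2] prior 0.25, lik 0.17, product 0.04250; [3] prior 0.33, lik 0.25, product 0.08250; [4] prior 0.17, lik 0.66, product 0.1122; [5] prior 0.13, lik 0.26, product 0.03380.
Normalizing constant = 0.32260; the posterior for Coin 2 is its product over the sum, 0.04250/0.32260 = 0.1317.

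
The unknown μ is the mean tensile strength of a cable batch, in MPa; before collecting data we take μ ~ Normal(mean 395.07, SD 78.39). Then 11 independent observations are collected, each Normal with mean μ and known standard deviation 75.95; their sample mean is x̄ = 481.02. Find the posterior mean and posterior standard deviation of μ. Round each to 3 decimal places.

Prior precision 1/τ₀² = 1/78.39² = 0.00016273; data precision n/σ² = 11/75.95² = 0.00190694.
Posterior precision = 0.00016273 + 0.00190694 = 0.00206967, giving posterior SD = 1/√0.00206967 = 21.981.
Posterior mean = (0.00016273·395.07 + 0.00190694·481.02) / 0.00206967 = 474.262.

Posterior mean ≈ 474.262; posterior SD ≈ 21.981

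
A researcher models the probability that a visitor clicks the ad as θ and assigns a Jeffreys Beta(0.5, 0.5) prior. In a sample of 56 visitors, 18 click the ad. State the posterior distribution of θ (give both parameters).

Posterior: Beta(18.5, 38.5)

The binomial likelihood is conjugate to the Beta prior: with 18 successes and 38 failures, the posterior is Beta(0.5+18, 0.5+38) = Beta(18.5, 38.5).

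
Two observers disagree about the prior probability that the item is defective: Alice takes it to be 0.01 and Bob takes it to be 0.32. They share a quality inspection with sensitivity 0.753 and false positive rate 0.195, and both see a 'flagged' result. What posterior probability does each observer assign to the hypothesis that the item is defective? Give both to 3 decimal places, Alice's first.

P('+'|H) = 0.753, P('+'|¬H) = 0.195.
Alice: numerator 0.753·0.01 = 0.0075300; evidence = 0.0075300+0.195·0.99 = 0.20058; posterior = 0.038.
Bob: numerator 0.753·0.32 = 0.24096; evidence = 0.24096+0.195·0.68 = 0.37356; posterior = 0.645.

Alice: 0.038; Bob: 0.645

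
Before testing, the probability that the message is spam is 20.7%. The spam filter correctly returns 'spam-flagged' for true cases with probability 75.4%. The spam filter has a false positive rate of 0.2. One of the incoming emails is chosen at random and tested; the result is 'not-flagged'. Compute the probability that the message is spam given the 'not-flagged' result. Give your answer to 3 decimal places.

Write H for 'the message is spam'. Prior odds H:¬H = 0.207/0.793 = 0.26103. For the 'not-flagged' outcome, the likelihood ratio is 0.246/0.8 = 0.30750.
Posterior odds = 0.26103 × 0.30750 = 0.080268, so P(H|E) = 0.080268/(1+0.080268) = 0.074.

P(H | E) ≈ 0.074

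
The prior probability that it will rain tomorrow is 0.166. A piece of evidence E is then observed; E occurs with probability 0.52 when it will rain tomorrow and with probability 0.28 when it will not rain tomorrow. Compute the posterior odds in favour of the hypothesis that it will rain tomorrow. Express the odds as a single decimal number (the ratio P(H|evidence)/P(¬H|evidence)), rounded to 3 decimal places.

Prior odds = 0.166/(1−0.166) = 0.19904.
Likelihood ratio for E = 0.52/0.28 = 1.8571.
Posterior odds = prior odds × LR = 0.36965.

Posterior odds ≈ 0.370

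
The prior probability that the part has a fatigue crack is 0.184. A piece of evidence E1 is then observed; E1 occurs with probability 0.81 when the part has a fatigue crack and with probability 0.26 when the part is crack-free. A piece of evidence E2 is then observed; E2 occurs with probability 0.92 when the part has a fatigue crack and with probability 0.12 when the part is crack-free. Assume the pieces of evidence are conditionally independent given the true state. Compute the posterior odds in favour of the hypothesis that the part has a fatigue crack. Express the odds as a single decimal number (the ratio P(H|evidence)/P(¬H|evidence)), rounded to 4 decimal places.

Posterior odds ≈ 5.3857

Prior odds = 0.184/(1−0.184) = 0.22549. In log-odds, ln(0.22549) = -1.4895.
Add log likelihood ratios: ln(3.1154) + ln(7.6667) = 3.1732.
Posterior log-odds = 1.6838, so posterior odds = exp(1.6838) = 5.3857.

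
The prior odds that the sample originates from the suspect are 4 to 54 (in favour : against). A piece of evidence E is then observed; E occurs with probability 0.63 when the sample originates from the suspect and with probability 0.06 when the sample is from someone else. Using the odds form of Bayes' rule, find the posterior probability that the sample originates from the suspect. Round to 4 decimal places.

Posterior probability ≈ 0.4375

Prior odds = 4/54 = 0.074074.
Likelihood ratio for E = 0.63/0.06 = 10.500.
Posterior odds = prior odds × LR = 0.77778.
Posterior probability = odds/(1+odds) = 0.77778/1.7778 = 0.4375.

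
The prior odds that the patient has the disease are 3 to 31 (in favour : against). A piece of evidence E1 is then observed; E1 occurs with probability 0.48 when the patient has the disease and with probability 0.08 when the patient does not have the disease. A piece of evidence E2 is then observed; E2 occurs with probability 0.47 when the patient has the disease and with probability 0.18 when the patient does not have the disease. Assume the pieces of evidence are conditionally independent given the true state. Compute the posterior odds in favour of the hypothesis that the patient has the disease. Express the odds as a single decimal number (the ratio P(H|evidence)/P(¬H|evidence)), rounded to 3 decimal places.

Posterior odds ≈ 1.516

Prior odds = 3/31 = 0.096774. In log-odds, ln(0.096774) = -2.3354.
Add log likelihood ratios: ln(6.0000) + ln(2.6111) = 2.7515.
Posterior log-odds = 0.41616, so posterior odds = exp(0.41616) = 1.5161.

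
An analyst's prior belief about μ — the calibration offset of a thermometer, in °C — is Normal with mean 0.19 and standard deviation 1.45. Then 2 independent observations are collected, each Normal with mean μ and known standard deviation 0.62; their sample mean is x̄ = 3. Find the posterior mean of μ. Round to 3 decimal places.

Posterior mean ≈ 2.765

With known σ, the Normal prior is conjugate. Weight on the data is w = (n/σ²)/(n/σ² + 1/τ₀²) = 5.20291/(5.20291+0.475624) = 0.91624.
Posterior mean = w·x̄ + (1−w)·μ₀ = 0.91624·3 + 0.083758·0.19 = 2.765.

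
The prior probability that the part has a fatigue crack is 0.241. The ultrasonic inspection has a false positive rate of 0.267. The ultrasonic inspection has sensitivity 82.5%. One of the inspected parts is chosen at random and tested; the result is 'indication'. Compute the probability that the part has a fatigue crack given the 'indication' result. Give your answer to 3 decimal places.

Let H be the event that the part has a fatigue crack. P(H) = 0.241, so P(¬H) = 0.759. With E the 'indication' result, P(E|H) = 0.825 and P(E|¬H) = 0.267.
P(E) = 0.825·0.241 + 0.267·0.759 = 0.19882 + 0.20265 = 0.40148.
By Bayes' theorem, P(H|E) = 0.19882 / 0.40148 = 0.495.

P(H | E) ≈ 0.495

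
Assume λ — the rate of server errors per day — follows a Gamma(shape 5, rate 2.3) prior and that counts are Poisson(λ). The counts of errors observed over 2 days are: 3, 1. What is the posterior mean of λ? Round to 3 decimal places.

Total count ∑xᵢ = 4 over n = 2 days.
Gamma is conjugate to the Poisson likelihood: posterior is Gamma(shape = 5+4 = 9, rate = 2.3+2 = 4.3).
E[λ | data] = 9/4.3 = 2.093.

Posterior mean ≈ 2.093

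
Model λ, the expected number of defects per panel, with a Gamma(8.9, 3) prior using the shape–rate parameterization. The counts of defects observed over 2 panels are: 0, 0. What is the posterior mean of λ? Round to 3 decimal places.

Total count ∑xᵢ = 0 over n = 2 panels.
Gamma is conjugate to the Poisson likelihood: posterior is Gamma(shape = 8.9+0 = 8.9, rate = 3+2 = 5).
E[λ | data] = 8.9/5 = 1.780.

Posterior mean ≈ 1.780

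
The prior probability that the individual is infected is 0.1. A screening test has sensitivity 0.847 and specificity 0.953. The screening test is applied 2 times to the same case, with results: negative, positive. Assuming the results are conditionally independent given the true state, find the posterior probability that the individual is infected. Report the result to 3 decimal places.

Posterior P(H) ≈ 0.243

With H the event that the individual is infected, the joint likelihood of the observed sequence is P(data|H) = 0.153·0.847 = 0.12959 and P(data|¬H) = 0.953·0.047 = 0.044791.
Bayes: P(H|data) = 0.1·0.12959 / (0.1·0.12959 + 0.9·0.044791) = 0.012959/0.053271 = 0.2433.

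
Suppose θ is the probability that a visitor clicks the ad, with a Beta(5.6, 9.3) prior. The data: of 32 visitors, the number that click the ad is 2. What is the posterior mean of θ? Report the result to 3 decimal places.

Posterior mean ≈ 0.162

The binomial likelihood is conjugate to the Beta prior: with 2 successes and 30 failures, the posterior is Beta(5.6+2, 9.3+30) = Beta(7.6, 39.3).
Posterior mean = α/(α+β) = 7.6/46.9 = 0.162.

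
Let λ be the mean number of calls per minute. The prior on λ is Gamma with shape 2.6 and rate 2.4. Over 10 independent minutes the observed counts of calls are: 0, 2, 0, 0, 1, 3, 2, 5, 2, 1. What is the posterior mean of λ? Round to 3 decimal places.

The Poisson likelihood adds the total count to the shape and the number of exposure periods to the rate. Here ∑xᵢ = 16 and n = 10, so shape 2.6→18.6 and rate 2.4→12.4.
E[λ | data] = 18.6/12.4 = 1.500.

Posterior mean ≈ 1.500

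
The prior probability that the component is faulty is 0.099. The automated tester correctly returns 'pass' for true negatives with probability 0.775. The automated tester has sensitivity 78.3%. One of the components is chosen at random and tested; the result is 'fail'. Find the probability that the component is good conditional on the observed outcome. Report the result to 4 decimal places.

P(¬H | E) ≈ 0.7234

Write H for 'the component is faulty'. Prior odds H:¬H = 0.099/0.901 = 0.10988. For the 'fail' outcome, the likelihood ratio is 0.783/0.225 = 3.4800.
Posterior odds = 0.10988 × 3.4800 = 0.38238, so P(H|E) = 0.38238/(1+0.38238) = 0.2766. Then P(¬H|E) = 1 − 0.2766 = 0.7234.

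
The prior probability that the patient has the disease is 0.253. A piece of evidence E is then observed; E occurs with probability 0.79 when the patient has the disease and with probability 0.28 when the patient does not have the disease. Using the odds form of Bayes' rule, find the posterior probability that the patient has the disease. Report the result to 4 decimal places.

Posterior probability ≈ 0.4886

Prior odds = 0.253/(1−0.253) = 0.33869. In log-odds, ln(0.33869) = -1.0827.
Add log likelihood ratio: ln(2.8214) = 1.0372.
Posterior log-odds = -0.045432, so posterior odds = exp(-0.045432) = 0.95558. Converting, P(H|E) = 0.95558/1.9556 = 0.4886.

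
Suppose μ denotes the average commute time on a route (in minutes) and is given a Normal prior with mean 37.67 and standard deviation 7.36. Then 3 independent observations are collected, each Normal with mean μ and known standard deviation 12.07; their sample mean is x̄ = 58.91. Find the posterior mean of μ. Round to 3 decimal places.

Posterior mean ≈ 48.870

With known σ, the Normal prior is conjugate. Weight on the data is w = (n/σ²)/(n/σ² + 1/τ₀²) = 0.0205924/(0.0205924+0.0184605) = 0.52729.
Posterior mean = w·x̄ + (1−w)·μ₀ = 0.52729·58.91 + 0.47271·37.67 = 48.870.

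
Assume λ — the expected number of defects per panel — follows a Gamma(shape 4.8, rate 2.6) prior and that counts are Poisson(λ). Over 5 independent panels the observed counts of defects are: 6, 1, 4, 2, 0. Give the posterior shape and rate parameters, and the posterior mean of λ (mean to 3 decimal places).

Posterior: Gamma(shape=17.8, rate=7.6); mean ≈ 2.342

Total count ∑xᵢ = 13 over n = 5 panels.
Gamma is conjugate to the Poisson likelihood: posterior is Gamma(shape = 4.8+13 = 17.8, rate = 2.6+5 = 7.6).
Posterior mean = shape/rate = 17.8/7.6 = 2.342.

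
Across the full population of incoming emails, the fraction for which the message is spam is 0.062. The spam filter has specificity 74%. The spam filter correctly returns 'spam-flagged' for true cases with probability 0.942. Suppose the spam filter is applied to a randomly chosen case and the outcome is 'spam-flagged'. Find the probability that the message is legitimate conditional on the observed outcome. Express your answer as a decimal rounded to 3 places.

Write H for 'the message is spam'. Prior odds H:¬H = 0.062/0.938 = 0.066098. For the 'spam-flagged' outcome, the likelihood ratio is 0.942/0.26 = 3.6231.
Posterior odds = 0.066098 × 3.6231 = 0.23948, so P(H|E) = 0.23948/(1+0.23948) = 0.193. Then P(¬H|E) = 1 − 0.193 = 0.807.

P(¬H | E) ≈ 0.807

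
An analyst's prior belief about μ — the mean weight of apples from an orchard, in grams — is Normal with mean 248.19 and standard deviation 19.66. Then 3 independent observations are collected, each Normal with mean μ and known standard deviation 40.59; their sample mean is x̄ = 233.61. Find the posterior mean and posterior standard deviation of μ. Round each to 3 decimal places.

Posterior mean ≈ 242.167; posterior SD ≈ 15.062

Prior precision 1/τ₀² = 1/19.66² = 0.00258722; data precision n/σ² = 3/40.59² = 0.00182089.
Posterior precision = 0.00258722 + 0.00182089 = 0.00440811, giving posterior SD = 1/√0.00440811 = 15.062.
Posterior mean = (0.00258722·248.19 + 0.00182089·233.61) / 0.00440811 = 242.167.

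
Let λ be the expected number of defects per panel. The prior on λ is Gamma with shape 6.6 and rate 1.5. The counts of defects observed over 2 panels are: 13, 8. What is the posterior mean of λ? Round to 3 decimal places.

The Poisson likelihood adds the total count to the shape and the number of exposure periods to the rate. Here ∑xᵢ = 21 and n = 2, so shape 6.6→27.6 and rate 1.5→3.5.
E[λ | data] = 27.6/3.5 = 7.886.

Posterior mean ≈ 7.886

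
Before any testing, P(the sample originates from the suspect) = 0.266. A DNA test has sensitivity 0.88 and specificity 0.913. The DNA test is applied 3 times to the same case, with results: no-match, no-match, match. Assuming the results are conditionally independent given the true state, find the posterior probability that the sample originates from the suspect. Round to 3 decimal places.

Posterior P(H) ≈ 0.060

With H the event that the sample originates from the suspect, the joint likelihood of the observed sequence is P(data|H) = 0.12·0.12·0.88 = 0.012672 and P(data|¬H) = 0.913·0.913·0.087 = 0.072521.
Bayes: P(H|data) = 0.266·0.012672 / (0.266·0.012672 + 0.734·0.072521) = 0.0033708/0.056601 = 0.0596.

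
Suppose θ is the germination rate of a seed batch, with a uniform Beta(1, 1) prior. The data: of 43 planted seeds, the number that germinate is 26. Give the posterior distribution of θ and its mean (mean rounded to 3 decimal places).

Observing 26 successes and 17 failures updates Beta(1, 1) by adding the success and failure counts to the two shape parameters: α = 1+26 = 27, β = 1+17 = 18.
Posterior mean = α/(α+β) = 27/45 = 0.600.

Posterior: Beta(27, 18); mean ≈ 0.600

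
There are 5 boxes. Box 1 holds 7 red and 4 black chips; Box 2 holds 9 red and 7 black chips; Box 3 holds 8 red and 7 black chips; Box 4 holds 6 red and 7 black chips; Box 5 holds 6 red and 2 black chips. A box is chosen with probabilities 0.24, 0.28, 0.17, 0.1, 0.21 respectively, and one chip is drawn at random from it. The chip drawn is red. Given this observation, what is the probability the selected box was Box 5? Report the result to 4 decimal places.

Tabulate prior·likelihood by source: [1] prior 0.24, lik 0.6364, product 0.1527; [2] prior 0.28, lik 0.5625, product 0.1575; [3] prior 0.17, lik 0.5333, product 0.09067; [4] prior 0.1, lik 0.4615, product 0.04615; [5] prior 0.21, lik 0.75, product 0.1575.
Normalizing constant = 0.60455; the posterior for Box 5 is its product over the sum, 0.1575/0.60455 = 0.2605.

Posterior probability ≈ 0.2605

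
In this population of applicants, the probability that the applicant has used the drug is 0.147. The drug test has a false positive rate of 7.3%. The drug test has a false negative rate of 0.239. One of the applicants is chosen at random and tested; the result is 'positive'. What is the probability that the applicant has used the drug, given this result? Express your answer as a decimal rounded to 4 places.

P(H | E) ≈ 0.6424

Write H for 'the applicant has used the drug'. Prior odds H:¬H = 0.147/0.853 = 0.17233. For the 'positive' outcome, the likelihood ratio is 0.761/0.073 = 10.425.
Posterior odds = 0.17233 × 10.425 = 1.7965, so P(H|E) = 1.7965/(1+1.7965) = 0.6424.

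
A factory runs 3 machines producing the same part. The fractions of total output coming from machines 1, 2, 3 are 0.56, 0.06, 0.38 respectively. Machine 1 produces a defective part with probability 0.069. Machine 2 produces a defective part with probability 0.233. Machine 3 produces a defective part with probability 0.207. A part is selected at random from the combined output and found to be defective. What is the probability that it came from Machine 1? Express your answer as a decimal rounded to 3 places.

Posterior probability ≈ 0.294

P(defective|M1) = 0.069; P(defective|M2) = 0.233; P(defective|M3) = 0.207.
Prior × likelihood for each source: 0.56·0.069=0.03864, 0.06·0.233=0.01398, 0.38·0.207=0.07866. Summing gives P(defective) = 0.13128.
P(Machine 1 | defective) = 0.03864 / 0.13128 = 0.294.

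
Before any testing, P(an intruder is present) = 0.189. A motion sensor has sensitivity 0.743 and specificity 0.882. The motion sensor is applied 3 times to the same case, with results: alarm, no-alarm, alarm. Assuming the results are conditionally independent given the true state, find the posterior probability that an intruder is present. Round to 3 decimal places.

Posterior P(H) ≈ 0.729

Let H be the event that an intruder is present; start with P(H) = 0.189. P('alarm'|H) = 0.743, P('alarm'|¬H) = 0.118.
Update on result 1 ('alarm'): P(H) ← 0.743·0.1890 / (0.743·0.1890 + 0.118·0.8110) = 0.14043/0.23612 = 0.5947.
Update on result 2 ('no-alarm'): P(H) ← 0.257·0.5947 / (0.257·0.5947 + 0.882·0.4053) = 0.15284/0.51030 = 0.2995.
Update on result 3 ('alarm'): P(H) ← 0.743·0.2995 / (0.743·0.2995 + 0.118·0.7005) = 0.22254/0.30519 = 0.7292.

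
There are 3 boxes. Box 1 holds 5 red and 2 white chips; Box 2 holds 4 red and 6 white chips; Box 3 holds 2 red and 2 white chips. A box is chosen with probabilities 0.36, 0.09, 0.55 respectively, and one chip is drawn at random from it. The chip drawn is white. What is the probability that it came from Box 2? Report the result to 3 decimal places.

Posterior probability ≈ 0.125

P(white|Box 1) = 0.2857; P(white|Box 2) = 0.6; P(white|Box 3) = 0.5.
Prior × likelihood for each source: 0.36·0.2857=0.1029, 0.09·0.6=0.05400, 0.55·0.5=0.2750. Summing gives P(white) = 0.43186.
P(Box 2 | white) = 0.05400 / 0.43186 = 0.125.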